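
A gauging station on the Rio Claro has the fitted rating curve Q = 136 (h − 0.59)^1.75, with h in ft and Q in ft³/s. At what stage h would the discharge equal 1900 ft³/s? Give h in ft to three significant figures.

5.10 ft

h − h₀ = (Q/C)^(1/b) = (1900/136)^(1/1.75) = 4.512 ft
h = 0.59 + 4.512 = 5.102 ft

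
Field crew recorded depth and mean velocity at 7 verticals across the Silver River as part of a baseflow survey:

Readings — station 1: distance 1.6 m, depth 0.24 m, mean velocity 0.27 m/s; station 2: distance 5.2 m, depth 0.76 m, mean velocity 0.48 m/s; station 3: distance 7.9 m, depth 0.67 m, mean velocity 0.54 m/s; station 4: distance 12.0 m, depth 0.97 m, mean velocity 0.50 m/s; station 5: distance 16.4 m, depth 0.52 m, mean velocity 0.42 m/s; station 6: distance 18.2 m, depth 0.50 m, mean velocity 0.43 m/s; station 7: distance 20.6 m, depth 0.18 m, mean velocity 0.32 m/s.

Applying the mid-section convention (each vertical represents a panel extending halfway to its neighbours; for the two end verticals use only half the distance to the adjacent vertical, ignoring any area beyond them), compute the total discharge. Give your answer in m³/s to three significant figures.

5.75 m³/s

w_1 = (5.2 − 1.6)/2 = 1.8 m; q_1 = 0.27 × 0.24 × 1.8 = 0.1166 m³/s
w_2 = (7.9 − 1.6)/2 = 3.15 m; q_2 = 0.48 × 0.76 × 3.15 = 1.149 m³/s
w_3 = (12.0 − 5.2)/2 = 3.4 m; q_3 = 0.54 × 0.67 × 3.4 = 1.230 m³/s
w_4 = (16.4 − 7.9)/2 = 4.25 m; q_4 = 0.50 × 0.97 × 4.25 = 2.061 m³/s
w_5 = (18.2 − 12.0)/2 = 3.1 m; q_5 = 0.42 × 0.52 × 3.1 = 0.6770 m³/s
w_6 = (20.6 − 16.4)/2 = 2.1 m; q_6 = 0.43 × 0.50 × 2.1 = 0.4515 m³/s
w_7 = (20.6 − 18.2)/2 = 1.2 m; q_7 = 0.32 × 0.18 × 1.2 = 0.06912 m³/s
Q = Σ qᵢ = 5.755 m³/s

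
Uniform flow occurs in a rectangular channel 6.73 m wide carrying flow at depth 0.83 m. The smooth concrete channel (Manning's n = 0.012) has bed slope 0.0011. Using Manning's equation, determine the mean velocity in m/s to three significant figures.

2.11 m/s

A = b·y = 6.73 × 0.83 = 5.586 m²
P = b + 2y = 6.73 + 2×0.83 = 8.390 m
R = A/P = 5.586/8.390 = 0.6658 m
Q = (1/n)·A·R^(2/3)·S^(1/2) = (1/0.012) × 5.586 × 0.6658^(2/3) × 0.0011^(1/2) = 11.77 m³/s
V = Q/A = 11.77/5.586 = 2.107 m/s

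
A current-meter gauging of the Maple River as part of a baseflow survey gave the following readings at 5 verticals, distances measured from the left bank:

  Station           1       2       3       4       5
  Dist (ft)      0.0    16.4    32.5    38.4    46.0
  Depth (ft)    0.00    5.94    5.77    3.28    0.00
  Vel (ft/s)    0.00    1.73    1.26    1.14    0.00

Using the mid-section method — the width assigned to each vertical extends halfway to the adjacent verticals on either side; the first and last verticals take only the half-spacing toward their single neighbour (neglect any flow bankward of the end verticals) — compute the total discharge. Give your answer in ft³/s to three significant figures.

w_2 = (32.5 − 0.0)/2 = 16.25 ft; q_2 = 1.73 × 5.94 × 16.25 = 167.0 ft³/s
w_3 = (38.4 − 16.4)/2 = 11 ft; q_3 = 1.26 × 5.77 × 11 = 79.97 ft³/s
w_4 = (46.0 − 32.5)/2 = 6.75 ft; q_4 = 1.14 × 3.28 × 6.75 = 25.24 ft³/s
Stations 1, 5 contribute zero (depth or velocity is 0).
Q = Σ qᵢ = 272.2 ft³/s

272 ft³/s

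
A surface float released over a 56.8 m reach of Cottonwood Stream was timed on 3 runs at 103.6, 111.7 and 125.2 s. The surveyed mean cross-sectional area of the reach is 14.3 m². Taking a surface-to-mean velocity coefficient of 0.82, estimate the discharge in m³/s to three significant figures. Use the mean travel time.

t̄ = (103.6 + 111.7 + 125.2) / 3 = 113.5 s
v_surface = L / t̄ = 56.8 / 113.5 = 0.5004 m/s
v_mean = 0.82 × 0.5004 = 0.4104 m/s
Q = A × v_mean = 14.3 × 0.4104 = 5.868 m³/s

5.87 m³/s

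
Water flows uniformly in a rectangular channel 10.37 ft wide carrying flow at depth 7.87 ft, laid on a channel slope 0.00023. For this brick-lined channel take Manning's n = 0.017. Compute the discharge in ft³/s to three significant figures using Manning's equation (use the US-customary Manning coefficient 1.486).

A = b·y = 10.37 × 7.87 = 81.61 ft²
P = b + 2y = 10.37 + 2×7.87 = 26.11 ft
R = A/P = 81.61/26.11 = 3.126 ft
Q = (1.486/n)·A·R^(2/3)·S^(1/2) = (1.486/0.017) × 81.61 × 3.126^(2/3) × 0.00023^(1/2) = 231.3 ft³/s

231 ft³/s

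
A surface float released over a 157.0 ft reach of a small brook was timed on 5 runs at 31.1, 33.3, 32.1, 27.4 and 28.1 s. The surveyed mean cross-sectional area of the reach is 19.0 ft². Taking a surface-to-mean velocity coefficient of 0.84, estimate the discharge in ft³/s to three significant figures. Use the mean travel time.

82.4 ft³/s

t̄ = (31.1 + 33.3 + 32.1 + 27.4 + 28.1) / 5 = 30.4 s
v_surface = L / t̄ = 157.0 / 30.4 = 5.164 ft/s
v_mean = 0.84 × 5.164 = 4.338 ft/s
Q = A × v_mean = 19.0 × 4.338 = 82.43 ft³/s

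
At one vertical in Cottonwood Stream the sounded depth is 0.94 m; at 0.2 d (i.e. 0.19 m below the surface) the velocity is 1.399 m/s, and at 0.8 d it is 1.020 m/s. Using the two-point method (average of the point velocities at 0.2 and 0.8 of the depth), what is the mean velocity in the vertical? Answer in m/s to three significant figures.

1.21 m/s

v̄ = (1.399 + 1.020) / 2 = 1.210 m/s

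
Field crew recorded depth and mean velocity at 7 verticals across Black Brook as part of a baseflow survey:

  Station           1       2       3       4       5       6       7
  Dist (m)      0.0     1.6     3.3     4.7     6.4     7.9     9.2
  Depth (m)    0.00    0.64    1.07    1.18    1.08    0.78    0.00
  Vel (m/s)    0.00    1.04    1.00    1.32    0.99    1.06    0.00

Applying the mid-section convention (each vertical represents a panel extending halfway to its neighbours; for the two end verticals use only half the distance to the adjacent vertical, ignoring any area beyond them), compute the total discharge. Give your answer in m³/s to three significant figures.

8.04 m³/s

w_2 = (3.3 − 0.0)/2 = 1.65 m; q_2 = 1.04 × 0.64 × 1.65 = 1.098 m³/s
w_3 = (4.7 − 1.6)/2 = 1.55 m; q_3 = 1.00 × 1.07 × 1.55 = 1.659 m³/s
w_4 = (6.4 − 3.3)/2 = 1.55 m; q_4 = 1.32 × 1.18 × 1.55 = 2.414 m³/s
w_5 = (7.9 − 4.7)/2 = 1.6 m; q_5 = 0.99 × 1.08 × 1.6 = 1.711 m³/s
w_6 = (9.2 − 6.4)/2 = 1.4 m; q_6 = 1.06 × 0.78 × 1.4 = 1.158 m³/s
Stations 1, 7 contribute zero (depth or velocity is 0).
Q = Σ qᵢ = 8.039 m³/s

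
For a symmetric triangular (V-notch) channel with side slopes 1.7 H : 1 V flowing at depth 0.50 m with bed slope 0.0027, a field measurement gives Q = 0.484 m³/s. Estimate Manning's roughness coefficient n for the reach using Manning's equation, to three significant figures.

0.0164

A = z·y² = 1.7×0.50² = 0.4250 m²
P = 2y√(1+z²) = 2×0.50×√(1+1.7²) = 1.972 m
R = A/P = 0.4250/1.972 = 0.2155 m
n = (1/Q)·A·R^(2/3)·S^(1/2) = (1/0.484) × 0.4250 × 0.3594 × 0.05196 = 0.01640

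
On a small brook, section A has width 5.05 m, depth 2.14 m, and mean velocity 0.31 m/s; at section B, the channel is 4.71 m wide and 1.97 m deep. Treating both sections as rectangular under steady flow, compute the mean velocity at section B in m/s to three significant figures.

0.361 m/s

Q = A₁V₁ = (5.05×2.14) × 0.31 = 3.350 m³/s
A₂ = 4.71 × 1.97 = 9.279 m²
V₂ = Q/A₂ = 3.350/9.279 = 0.3611 m/s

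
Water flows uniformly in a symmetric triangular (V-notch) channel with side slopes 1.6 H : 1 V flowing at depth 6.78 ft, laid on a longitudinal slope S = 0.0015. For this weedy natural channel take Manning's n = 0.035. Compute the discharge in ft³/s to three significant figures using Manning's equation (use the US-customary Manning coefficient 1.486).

245 ft³/s

A = z·y² = 1.6×6.78² = 73.55 ft²
P = 2y√(1+z²) = 2×6.78×√(1+1.6²) = 25.58 ft
R = A/P = 73.55/25.58 = 2.875 ft
Q = (1.486/n)·A·R^(2/3)·S^(1/2) = (1.486/0.035) × 73.55 × 2.875^(2/3) × 0.0015^(1/2) = 244.5 ft³/s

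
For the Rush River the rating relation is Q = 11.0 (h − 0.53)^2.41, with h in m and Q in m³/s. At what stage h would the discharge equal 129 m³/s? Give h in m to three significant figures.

3.31 m

h − h₀ = (Q/C)^(1/b) = (129/11.0)^(1/2.41) = 2.777 m
h = 0.53 + 2.777 = 3.307 m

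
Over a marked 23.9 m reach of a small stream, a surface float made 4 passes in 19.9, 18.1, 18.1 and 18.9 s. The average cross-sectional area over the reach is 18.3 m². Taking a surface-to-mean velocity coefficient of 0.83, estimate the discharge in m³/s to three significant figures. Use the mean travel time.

19.4 m³/s

t̄ = (19.9 + 18.1 + 18.1 + 18.9) / 4 = 18.75 s
v_surface = L / t̄ = 23.9 / 18.75 = 1.275 m/s
v_mean = 0.83 × 1.275 = 1.058 m/s
Q = A × v_mean = 18.3 × 1.058 = 19.36 m³/s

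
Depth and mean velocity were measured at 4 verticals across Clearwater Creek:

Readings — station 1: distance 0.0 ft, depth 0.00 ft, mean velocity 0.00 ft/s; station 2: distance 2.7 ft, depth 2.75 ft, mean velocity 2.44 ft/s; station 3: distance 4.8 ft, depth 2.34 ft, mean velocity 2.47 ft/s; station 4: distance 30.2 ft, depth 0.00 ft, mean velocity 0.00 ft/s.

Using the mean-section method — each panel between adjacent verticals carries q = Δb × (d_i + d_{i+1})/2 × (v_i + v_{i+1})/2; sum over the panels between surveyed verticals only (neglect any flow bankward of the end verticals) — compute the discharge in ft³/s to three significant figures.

Panel 1-2: Δb = 2.7 ft, d̄ = (0.00+2.75)/2 = 1.375, v̄ = (0.00+2.44)/2 = 1.22 → q = 2.7×1.375×1.22 = 4.529 ft³/s
Panel 2-3: Δb = 2.1 ft, d̄ = (2.75+2.34)/2 = 2.545, v̄ = (2.44+2.47)/2 = 2.455 → q = 2.1×2.545×2.455 = 13.12 ft³/s
Panel 3-4: Δb = 25.4 ft, d̄ = (2.34+0.00)/2 = 1.17, v̄ = (2.47+0.00)/2 = 1.235 → q = 25.4×1.17×1.235 = 36.70 ft³/s
Q = Σ q = 54.35 ft³/s

54.4 ft³/s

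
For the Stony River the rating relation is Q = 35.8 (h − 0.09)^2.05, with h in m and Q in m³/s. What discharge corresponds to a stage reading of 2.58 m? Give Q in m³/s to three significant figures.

232 m³/s

Q = 35.8 × (2.58 − 0.09)^2.05 = 35.8 × 2.49^2.05 = 232.3 m³/s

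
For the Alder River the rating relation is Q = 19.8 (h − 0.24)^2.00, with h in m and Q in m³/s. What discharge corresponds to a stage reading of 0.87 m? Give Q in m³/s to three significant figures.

7.86 m³/s

Q = 19.8 × (0.87 − 0.24)^2.00 = 19.8 × 0.63^2.00 = 7.859 m³/s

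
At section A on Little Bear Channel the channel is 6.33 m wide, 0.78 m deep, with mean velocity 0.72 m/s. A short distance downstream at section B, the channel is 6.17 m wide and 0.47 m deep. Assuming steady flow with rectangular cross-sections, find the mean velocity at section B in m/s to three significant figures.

Q = A₁V₁ = (6.33×0.78) × 0.72 = 3.555 m³/s
A₂ = 6.17 × 0.47 = 2.900 m²
V₂ = Q/A₂ = 3.555/2.900 = 1.226 m/s

1.23 m/s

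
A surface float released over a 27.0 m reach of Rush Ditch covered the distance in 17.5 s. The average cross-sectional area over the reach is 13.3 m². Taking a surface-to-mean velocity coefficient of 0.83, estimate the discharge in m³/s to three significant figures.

v_surface = L / t̄ = 27.0 / 17.5 = 1.543 m/s
v_mean = 0.83 × 1.543 = 1.281 m/s
Q = A × v_mean = 13.3 × 1.281 = 17.03 m³/s

17.0 m³/s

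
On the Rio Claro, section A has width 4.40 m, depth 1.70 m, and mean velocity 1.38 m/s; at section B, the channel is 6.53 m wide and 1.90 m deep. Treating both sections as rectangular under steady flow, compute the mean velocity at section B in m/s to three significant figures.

0.832 m/s

Q = A₁V₁ = (4.40×1.70) × 1.38 = 10.32 m³/s
A₂ = 6.53 × 1.90 = 12.41 m²
V₂ = Q/A₂ = 10.32/12.41 = 0.8320 m/s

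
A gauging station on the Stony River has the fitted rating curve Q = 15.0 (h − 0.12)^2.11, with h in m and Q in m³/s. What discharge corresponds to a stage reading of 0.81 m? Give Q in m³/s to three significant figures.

6.86 m³/s

Q = 15.0 × (0.81 − 0.12)^2.11 = 15.0 × 0.69^2.11 = 6.856 m³/s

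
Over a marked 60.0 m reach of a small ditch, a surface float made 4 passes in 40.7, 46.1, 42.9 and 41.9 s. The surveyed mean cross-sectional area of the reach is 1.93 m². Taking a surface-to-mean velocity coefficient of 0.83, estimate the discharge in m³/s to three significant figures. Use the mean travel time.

2.24 m³/s

t̄ = (40.7 + 46.1 + 42.9 + 41.9) / 4 = 42.9 s
v_surface = L / t̄ = 60.0 / 42.9 = 1.399 m/s
v_mean = 0.83 × 1.399 = 1.161 m/s
Q = A × v_mean = 1.93 × 1.161 = 2.240 m³/s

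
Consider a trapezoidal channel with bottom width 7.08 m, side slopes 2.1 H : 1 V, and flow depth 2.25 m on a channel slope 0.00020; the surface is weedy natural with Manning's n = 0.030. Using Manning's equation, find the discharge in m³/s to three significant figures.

16.5 m³/s

A = (b + z·y)·y = (7.08 + 2.1×2.25)×2.25 = 26.56 m²
P = b + 2y√(1+z²) = 7.08 + 2×2.25×√(1+2.1²) = 17.55 m
R = A/P = 26.56/17.55 = 1.514 m
Q = (1/n)·A·R^(2/3)·S^(1/2) = (1/0.030) × 26.56 × 1.514^(2/3) × 0.00020^(1/2) = 16.51 m³/s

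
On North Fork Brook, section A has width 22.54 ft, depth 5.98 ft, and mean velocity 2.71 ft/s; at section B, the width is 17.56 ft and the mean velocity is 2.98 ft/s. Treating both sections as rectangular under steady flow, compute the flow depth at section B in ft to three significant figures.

6.98 ft

Q = A₁V₁ = (22.54×5.98) × 2.71 = 365.3 ft³/s
d₂ = Q/(b₂ V₂) = 365.3/(17.56×2.98) = 6.980 ft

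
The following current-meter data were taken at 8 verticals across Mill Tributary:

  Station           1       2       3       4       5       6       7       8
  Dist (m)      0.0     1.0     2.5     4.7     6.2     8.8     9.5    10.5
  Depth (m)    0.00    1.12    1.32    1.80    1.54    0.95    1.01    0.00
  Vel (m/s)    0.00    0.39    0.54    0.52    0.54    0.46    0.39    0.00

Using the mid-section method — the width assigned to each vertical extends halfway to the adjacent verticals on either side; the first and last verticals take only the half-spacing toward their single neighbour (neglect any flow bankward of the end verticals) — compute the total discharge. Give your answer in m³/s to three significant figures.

6.36 m³/s

w_2 = (2.5 − 0.0)/2 = 1.25 m; q_2 = 0.39 × 1.12 × 1.25 = 0.5460 m³/s
w_3 = (4.7 − 1.0)/2 = 1.85 m; q_3 = 0.54 × 1.32 × 1.85 = 1.319 m³/s
w_4 = (6.2 − 2.5)/2 = 1.85 m; q_4 = 0.52 × 1.80 × 1.85 = 1.732 m³/s
w_5 = (8.8 − 4.7)/2 = 2.05 m; q_5 = 0.54 × 1.54 × 2.05 = 1.705 m³/s
w_6 = (9.5 − 6.2)/2 = 1.65 m; q_6 = 0.46 × 0.95 × 1.65 = 0.7211 m³/s
w_7 = (10.5 − 8.8)/2 = 0.85 m; q_7 = 0.39 × 1.01 × 0.85 = 0.3348 m³/s
Stations 1, 8 contribute zero (depth or velocity is 0).
Q = Σ qᵢ = 6.357 m³/s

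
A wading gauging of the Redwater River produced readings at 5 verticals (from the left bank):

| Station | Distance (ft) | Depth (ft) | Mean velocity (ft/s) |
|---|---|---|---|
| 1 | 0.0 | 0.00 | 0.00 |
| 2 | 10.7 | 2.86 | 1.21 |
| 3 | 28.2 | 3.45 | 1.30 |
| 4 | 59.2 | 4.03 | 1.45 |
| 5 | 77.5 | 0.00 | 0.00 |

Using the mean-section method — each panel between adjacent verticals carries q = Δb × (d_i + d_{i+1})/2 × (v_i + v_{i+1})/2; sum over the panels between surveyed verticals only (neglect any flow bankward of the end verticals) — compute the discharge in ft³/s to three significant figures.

Panel 1-2: Δb = 10.7 ft, d̄ = (0.00+2.86)/2 = 1.43, v̄ = (0.00+1.21)/2 = 0.605 → q = 10.7×1.43×0.605 = 9.257 ft³/s
Panel 2-3: Δb = 17.5 ft, d̄ = (2.86+3.45)/2 = 3.155, v̄ = (1.21+1.30)/2 = 1.255 → q = 17.5×3.155×1.255 = 69.29 ft³/s
Panel 3-4: Δb = 31 ft, d̄ = (3.45+4.03)/2 = 3.74, v̄ = (1.30+1.45)/2 = 1.375 → q = 31×3.74×1.375 = 159.4 ft³/s
Panel 4-5: Δb = 18.3 ft, d̄ = (4.03+0.00)/2 = 2.015, v̄ = (1.45+0.00)/2 = 0.725 → q = 18.3×2.015×0.725 = 26.73 ft³/s
Q = Σ q = 264.7 ft³/s

265 ft³/s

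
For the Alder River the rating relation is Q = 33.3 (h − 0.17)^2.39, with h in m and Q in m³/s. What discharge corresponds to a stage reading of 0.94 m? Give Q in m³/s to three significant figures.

17.8 m³/s

Q = 33.3 × (0.94 − 0.17)^2.39 = 33.3 × 0.77^2.39 = 17.83 m³/s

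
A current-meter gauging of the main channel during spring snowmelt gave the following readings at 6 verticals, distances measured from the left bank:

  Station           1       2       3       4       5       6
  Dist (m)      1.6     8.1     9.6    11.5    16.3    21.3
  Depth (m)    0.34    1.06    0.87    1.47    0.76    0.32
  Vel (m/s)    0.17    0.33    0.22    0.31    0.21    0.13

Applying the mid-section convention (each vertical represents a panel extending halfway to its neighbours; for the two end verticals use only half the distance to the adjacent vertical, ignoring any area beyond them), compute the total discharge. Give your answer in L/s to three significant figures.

4330 L/s

w_1 = (8.1 − 1.6)/2 = 3.25 m; q_1 = 0.17 × 0.34 × 3.25 = 0.1879 m³/s
w_2 = (9.6 − 1.6)/2 = 4 m; q_2 = 0.33 × 1.06 × 4 = 1.399 m³/s
w_3 = (11.5 − 8.1)/2 = 1.7 m; q_3 = 0.22 × 0.87 × 1.7 = 0.3254 m³/s
w_4 = (16.3 − 9.6)/2 = 3.35 m; q_4 = 0.31 × 1.47 × 3.35 = 1.527 m³/s
w_5 = (21.3 − 11.5)/2 = 4.9 m; q_5 = 0.21 × 0.76 × 4.9 = 0.7820 m³/s
w_6 = (21.3 − 16.3)/2 = 2.5 m; q_6 = 0.13 × 0.32 × 2.5 = 0.1040 m³/s
Q = Σ qᵢ = 4.325 m³/s
= 4.325 × 1000 = 4325 L/s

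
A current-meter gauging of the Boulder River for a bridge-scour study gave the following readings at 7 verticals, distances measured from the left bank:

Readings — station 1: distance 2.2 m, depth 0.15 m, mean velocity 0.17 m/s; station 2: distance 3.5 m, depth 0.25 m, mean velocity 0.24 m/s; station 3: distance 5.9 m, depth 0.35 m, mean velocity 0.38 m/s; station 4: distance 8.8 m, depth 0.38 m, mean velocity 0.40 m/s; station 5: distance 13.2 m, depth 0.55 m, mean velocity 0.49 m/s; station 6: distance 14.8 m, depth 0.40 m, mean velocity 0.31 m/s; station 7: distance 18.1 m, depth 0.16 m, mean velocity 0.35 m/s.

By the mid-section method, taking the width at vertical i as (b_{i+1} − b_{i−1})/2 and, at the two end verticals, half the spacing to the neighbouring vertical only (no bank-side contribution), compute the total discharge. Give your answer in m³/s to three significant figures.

w_1 = (3.5 − 2.2)/2 = 0.65 m; q_1 = 0.17 × 0.15 × 0.65 = 0.01658 m³/s
w_2 = (5.9 − 2.2)/2 = 1.85 m; q_2 = 0.24 × 0.25 × 1.85 = 0.1110 m³/s
w_3 = (8.8 − 3.5)/2 = 2.65 m; q_3 = 0.38 × 0.35 × 2.65 = 0.3525 m³/s
w_4 = (13.2 − 5.9)/2 = 3.65 m; q_4 = 0.40 × 0.38 × 3.65 = 0.5548 m³/s
w_5 = (14.8 − 8.8)/2 = 3 m; q_5 = 0.49 × 0.55 × 3 = 0.8085 m³/s
w_6 = (18.1 − 13.2)/2 = 2.45 m; q_6 = 0.31 × 0.40 × 2.45 = 0.3038 m³/s
w_7 = (18.1 − 14.8)/2 = 1.65 m; q_7 = 0.35 × 0.16 × 1.65 = 0.09240 m³/s
Q = Σ qᵢ = 2.240 m³/s

2.24 m³/s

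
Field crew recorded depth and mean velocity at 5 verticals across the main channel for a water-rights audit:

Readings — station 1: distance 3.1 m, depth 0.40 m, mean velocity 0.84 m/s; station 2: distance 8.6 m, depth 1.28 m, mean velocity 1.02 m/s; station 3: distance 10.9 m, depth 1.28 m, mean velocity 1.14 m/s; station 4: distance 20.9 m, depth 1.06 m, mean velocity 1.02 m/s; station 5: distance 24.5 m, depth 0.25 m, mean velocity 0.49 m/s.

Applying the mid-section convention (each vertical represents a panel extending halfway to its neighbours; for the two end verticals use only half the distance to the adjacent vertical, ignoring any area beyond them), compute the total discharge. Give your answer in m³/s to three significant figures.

w_1 = (8.6 − 3.1)/2 = 2.75 m; q_1 = 0.84 × 0.40 × 2.75 = 0.9240 m³/s
w_2 = (10.9 − 3.1)/2 = 3.9 m; q_2 = 1.02 × 1.28 × 3.9 = 5.092 m³/s
w_3 = (20.9 − 8.6)/2 = 6.15 m; q_3 = 1.14 × 1.28 × 6.15 = 8.974 m³/s
w_4 = (24.5 − 10.9)/2 = 6.8 m; q_4 = 1.02 × 1.06 × 6.8 = 7.352 m³/s
w_5 = (24.5 − 20.9)/2 = 1.8 m; q_5 = 0.49 × 0.25 × 1.8 = 0.2205 m³/s
Q = Σ qᵢ = 22.56 m³/s

22.6 m³/s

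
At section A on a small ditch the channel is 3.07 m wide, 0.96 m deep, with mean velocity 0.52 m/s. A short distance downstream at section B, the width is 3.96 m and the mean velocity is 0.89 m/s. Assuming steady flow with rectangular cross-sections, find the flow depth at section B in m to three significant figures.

0.435 m

Q = A₁V₁ = (3.07×0.96) × 0.52 = 1.533 m³/s
d₂ = Q/(b₂ V₂) = 1.533/(3.96×0.89) = 0.4348 m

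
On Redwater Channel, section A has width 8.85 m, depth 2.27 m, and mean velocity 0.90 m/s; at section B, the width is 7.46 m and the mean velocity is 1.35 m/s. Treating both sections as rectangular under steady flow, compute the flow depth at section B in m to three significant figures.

1.80 m

Q = A₁V₁ = (8.85×2.27) × 0.90 = 18.08 m³/s
d₂ = Q/(b₂ V₂) = 18.08/(7.46×1.35) = 1.795 m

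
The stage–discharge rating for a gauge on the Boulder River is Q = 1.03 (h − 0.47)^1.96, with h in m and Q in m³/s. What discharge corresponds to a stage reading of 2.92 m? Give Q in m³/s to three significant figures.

Q = 1.03 × (2.92 − 0.47)^1.96 = 1.03 × 2.45^1.96 = 5.965 m³/s

5.96 m³/s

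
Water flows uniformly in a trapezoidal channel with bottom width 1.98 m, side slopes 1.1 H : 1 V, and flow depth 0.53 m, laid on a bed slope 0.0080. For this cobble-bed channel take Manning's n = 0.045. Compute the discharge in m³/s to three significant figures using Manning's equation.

A = (b + z·y)·y = (1.98 + 1.1×0.53)×0.53 = 1.358 m²
P = b + 2y√(1+z²) = 1.98 + 2×0.53×√(1+1.1²) = 3.556 m
R = A/P = 1.358/3.556 = 0.3820 m
Q = (1/n)·A·R^(2/3)·S^(1/2) = (1/0.045) × 1.358 × 0.3820^(2/3) × 0.0080^(1/2) = 1.422 m³/s

1.42 m³/s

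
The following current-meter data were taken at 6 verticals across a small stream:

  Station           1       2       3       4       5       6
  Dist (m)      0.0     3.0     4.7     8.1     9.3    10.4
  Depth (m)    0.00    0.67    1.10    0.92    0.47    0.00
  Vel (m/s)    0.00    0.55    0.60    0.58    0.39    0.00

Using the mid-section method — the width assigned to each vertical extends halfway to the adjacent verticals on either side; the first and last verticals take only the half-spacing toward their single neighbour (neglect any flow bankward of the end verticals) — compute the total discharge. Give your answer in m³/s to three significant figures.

3.99 m³/s

w_2 = (4.7 − 0.0)/2 = 2.35 m; q_2 = 0.55 × 0.67 × 2.35 = 0.8660 m³/s
w_3 = (8.1 − 3.0)/2 = 2.55 m; q_3 = 0.60 × 1.10 × 2.55 = 1.683 m³/s
w_4 = (9.3 − 4.7)/2 = 2.3 m; q_4 = 0.58 × 0.92 × 2.3 = 1.227 m³/s
w_5 = (10.4 − 8.1)/2 = 1.15 m; q_5 = 0.39 × 0.47 × 1.15 = 0.2108 m³/s
Stations 1, 6 contribute zero (depth or velocity is 0).
Q = Σ qᵢ = 3.987 m³/s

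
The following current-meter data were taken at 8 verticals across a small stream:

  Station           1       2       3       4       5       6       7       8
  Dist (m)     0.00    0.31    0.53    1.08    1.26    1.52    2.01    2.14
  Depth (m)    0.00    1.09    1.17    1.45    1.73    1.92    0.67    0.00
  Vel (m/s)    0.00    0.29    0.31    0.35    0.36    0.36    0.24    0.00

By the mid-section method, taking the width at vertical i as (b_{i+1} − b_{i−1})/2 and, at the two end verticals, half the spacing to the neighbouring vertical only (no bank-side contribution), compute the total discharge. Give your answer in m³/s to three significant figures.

0.855 m³/s

w_2 = (0.53 − 0.00)/2 = 0.265 m; q_2 = 0.29 × 1.09 × 0.265 = 0.08377 m³/s
w_3 = (1.08 − 0.31)/2 = 0.385 m; q_3 = 0.31 × 1.17 × 0.385 = 0.1396 m³/s
w_4 = (1.26 − 0.53)/2 = 0.365 m; q_4 = 0.35 × 1.45 × 0.365 = 0.1852 m³/s
w_5 = (1.52 − 1.08)/2 = 0.22 m; q_5 = 0.36 × 1.73 × 0.22 = 0.1370 m³/s
w_6 = (2.01 − 1.26)/2 = 0.375 m; q_6 = 0.36 × 1.92 × 0.375 = 0.2592 m³/s
w_7 = (2.14 − 1.52)/2 = 0.31 m; q_7 = 0.24 × 0.67 × 0.31 = 0.04985 m³/s
Stations 1, 8 contribute zero (depth or velocity is 0).
Q = Σ qᵢ = 0.8547 m³/s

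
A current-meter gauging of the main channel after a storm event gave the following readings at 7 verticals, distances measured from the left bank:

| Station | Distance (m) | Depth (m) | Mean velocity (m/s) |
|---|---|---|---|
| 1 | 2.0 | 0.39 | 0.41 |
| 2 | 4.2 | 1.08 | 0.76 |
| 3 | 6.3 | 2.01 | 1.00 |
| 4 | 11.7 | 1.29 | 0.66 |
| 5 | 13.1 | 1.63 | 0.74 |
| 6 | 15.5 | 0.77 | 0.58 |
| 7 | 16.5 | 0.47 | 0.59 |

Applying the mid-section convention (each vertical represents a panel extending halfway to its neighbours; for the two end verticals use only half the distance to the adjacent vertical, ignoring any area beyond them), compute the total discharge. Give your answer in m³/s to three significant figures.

15.6 m³/s

w_1 = (4.2 − 2.0)/2 = 1.1 m; q_1 = 0.41 × 0.39 × 1.1 = 0.1759 m³/s
w_2 = (6.3 − 2.0)/2 = 2.15 m; q_2 = 0.76 × 1.08 × 2.15 = 1.765 m³/s
w_3 = (11.7 − 4.2)/2 = 3.75 m; q_3 = 1.00 × 2.01 × 3.75 = 7.538 m³/s
w_4 = (13.1 − 6.3)/2 = 3.4 m; q_4 = 0.66 × 1.29 × 3.4 = 2.895 m³/s
w_5 = (15.5 − 11.7)/2 = 1.9 m; q_5 = 0.74 × 1.63 × 1.9 = 2.292 m³/s
w_6 = (16.5 − 13.1)/2 = 1.7 m; q_6 = 0.58 × 0.77 × 1.7 = 0.7592 m³/s
w_7 = (16.5 − 15.5)/2 = 0.5 m; q_7 = 0.59 × 0.47 × 0.5 = 0.1387 m³/s
Q = Σ qᵢ = 15.56 m³/s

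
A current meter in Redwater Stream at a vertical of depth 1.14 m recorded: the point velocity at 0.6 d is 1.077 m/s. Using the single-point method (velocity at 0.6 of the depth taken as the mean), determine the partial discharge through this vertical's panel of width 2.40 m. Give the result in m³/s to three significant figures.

2.95 m³/s

v̄ = v₀.₆ = 1.077 m/s
q = v̄ × d × w = 1.077 × 1.14 × 2.40 = 2.947 m³/s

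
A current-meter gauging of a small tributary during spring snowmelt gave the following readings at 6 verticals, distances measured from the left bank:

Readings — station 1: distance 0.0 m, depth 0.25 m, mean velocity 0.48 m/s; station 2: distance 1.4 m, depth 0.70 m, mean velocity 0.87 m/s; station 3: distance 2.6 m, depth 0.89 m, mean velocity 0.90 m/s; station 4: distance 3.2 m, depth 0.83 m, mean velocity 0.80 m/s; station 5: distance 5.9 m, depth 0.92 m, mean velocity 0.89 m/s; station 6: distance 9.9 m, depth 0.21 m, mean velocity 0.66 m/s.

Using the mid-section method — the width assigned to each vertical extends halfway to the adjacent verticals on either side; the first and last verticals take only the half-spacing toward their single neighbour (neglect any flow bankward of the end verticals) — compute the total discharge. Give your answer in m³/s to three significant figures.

5.71 m³/s

w_1 = (1.4 − 0.0)/2 = 0.7 m; q_1 = 0.48 × 0.25 × 0.7 = 0.08400 m³/s
w_2 = (2.6 − 0.0)/2 = 1.3 m; q_2 = 0.87 × 0.70 × 1.3 = 0.7917 m³/s
w_3 = (3.2 − 1.4)/2 = 0.9 m; q_3 = 0.90 × 0.89 × 0.9 = 0.7209 m³/s
w_4 = (5.9 − 2.6)/2 = 1.65 m; q_4 = 0.80 × 0.83 × 1.65 = 1.096 m³/s
w_5 = (9.9 − 3.2)/2 = 3.35 m; q_5 = 0.89 × 0.92 × 3.35 = 2.743 m³/s
w_6 = (9.9 − 5.9)/2 = 2 m; q_6 = 0.66 × 0.21 × 2 = 0.2772 m³/s
Q = Σ qᵢ = 5.712 m³/s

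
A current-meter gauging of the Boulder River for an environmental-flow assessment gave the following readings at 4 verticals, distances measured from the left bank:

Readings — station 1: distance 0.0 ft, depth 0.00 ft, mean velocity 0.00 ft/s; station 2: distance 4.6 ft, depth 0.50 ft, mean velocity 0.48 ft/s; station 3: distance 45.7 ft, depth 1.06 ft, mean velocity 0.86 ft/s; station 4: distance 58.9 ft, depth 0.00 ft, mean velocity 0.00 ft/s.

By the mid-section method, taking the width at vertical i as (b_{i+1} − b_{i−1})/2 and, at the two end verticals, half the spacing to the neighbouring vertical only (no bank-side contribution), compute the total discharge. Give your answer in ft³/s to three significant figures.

w_2 = (45.7 − 0.0)/2 = 22.85 ft; q_2 = 0.48 × 0.50 × 22.85 = 5.484 ft³/s
w_3 = (58.9 − 4.6)/2 = 27.15 ft; q_3 = 0.86 × 1.06 × 27.15 = 24.75 ft³/s
Stations 1, 4 contribute zero (depth or velocity is 0).
Q = Σ qᵢ = 30.23 ft³/s

30.2 ft³/s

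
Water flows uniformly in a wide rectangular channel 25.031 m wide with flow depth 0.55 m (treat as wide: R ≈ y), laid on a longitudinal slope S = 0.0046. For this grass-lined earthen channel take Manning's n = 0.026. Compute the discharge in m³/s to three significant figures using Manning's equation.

A = b·y = 25.031 × 0.55 = 13.77 m²
Wide channel: R ≈ y = 0.55 m
Q = (1/n)·A·R^(2/3)·S^(1/2) = (1/0.026) × 13.77 × 0.5500^(2/3) × 0.0046^(1/2) = 24.11 m³/s

24.1 m³/s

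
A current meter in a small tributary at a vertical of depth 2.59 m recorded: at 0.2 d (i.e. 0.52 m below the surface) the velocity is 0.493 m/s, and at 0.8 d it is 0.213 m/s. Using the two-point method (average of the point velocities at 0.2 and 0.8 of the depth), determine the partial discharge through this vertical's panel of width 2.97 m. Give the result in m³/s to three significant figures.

v̄ = (0.493 + 0.213) / 2 = 0.3530 m/s
q = v̄ × d × w = 0.3530 × 2.59 × 2.97 = 2.715 m³/s

2.72 m³/s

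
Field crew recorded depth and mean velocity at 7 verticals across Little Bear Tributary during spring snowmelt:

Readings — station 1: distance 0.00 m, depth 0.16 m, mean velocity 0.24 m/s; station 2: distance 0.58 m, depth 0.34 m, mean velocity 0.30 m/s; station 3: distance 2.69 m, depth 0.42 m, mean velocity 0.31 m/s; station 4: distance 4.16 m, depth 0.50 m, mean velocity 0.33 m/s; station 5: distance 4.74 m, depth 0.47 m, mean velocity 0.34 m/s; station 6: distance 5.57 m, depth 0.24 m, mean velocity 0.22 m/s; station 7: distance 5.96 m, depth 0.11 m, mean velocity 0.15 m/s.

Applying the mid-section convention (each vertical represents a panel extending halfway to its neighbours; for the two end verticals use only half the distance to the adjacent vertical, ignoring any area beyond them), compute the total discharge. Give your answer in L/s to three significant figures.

699 L/s

w_1 = (0.58 − 0.00)/2 = 0.29 m; q_1 = 0.24 × 0.16 × 0.29 = 0.01114 m³/s
w_2 = (2.69 − 0.00)/2 = 1.345 m; q_2 = 0.30 × 0.34 × 1.345 = 0.1372 m³/s
w_3 = (4.16 − 0.58)/2 = 1.79 m; q_3 = 0.31 × 0.42 × 1.79 = 0.2331 m³/s
w_4 = (4.74 − 2.69)/2 = 1.025 m; q_4 = 0.33 × 0.50 × 1.025 = 0.1691 m³/s
w_5 = (5.57 − 4.16)/2 = 0.705 m; q_5 = 0.34 × 0.47 × 0.705 = 0.1127 m³/s
w_6 = (5.96 − 4.74)/2 = 0.61 m; q_6 = 0.22 × 0.24 × 0.61 = 0.03221 m³/s
w_7 = (5.96 − 5.57)/2 = 0.195 m; q_7 = 0.15 × 0.11 × 0.195 = 0.003218 m³/s
Q = Σ qᵢ = 0.6986 m³/s
= 0.6986 × 1000 = 698.6 L/s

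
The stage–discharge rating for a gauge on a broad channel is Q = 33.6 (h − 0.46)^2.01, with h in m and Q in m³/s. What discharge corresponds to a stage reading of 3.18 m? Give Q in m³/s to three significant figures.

251 m³/s

Q = 33.6 × (3.18 − 0.46)^2.01 = 33.6 × 2.72^2.01 = 251.1 m³/s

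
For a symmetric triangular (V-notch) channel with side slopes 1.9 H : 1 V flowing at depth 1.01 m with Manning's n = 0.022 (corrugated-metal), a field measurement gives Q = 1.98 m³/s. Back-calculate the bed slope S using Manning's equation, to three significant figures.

0.00148

A = z·y² = 1.9×1.01² = 1.938 m²
P = 2y√(1+z²) = 2×1.01×√(1+1.9²) = 4.337 m
R = A/P = 1.938/4.337 = 0.4469 m
S = (Q·n / (1·A·R^(2/3)))² = (1.98×0.022 / (1×1.938×0.5845))² = 0.001478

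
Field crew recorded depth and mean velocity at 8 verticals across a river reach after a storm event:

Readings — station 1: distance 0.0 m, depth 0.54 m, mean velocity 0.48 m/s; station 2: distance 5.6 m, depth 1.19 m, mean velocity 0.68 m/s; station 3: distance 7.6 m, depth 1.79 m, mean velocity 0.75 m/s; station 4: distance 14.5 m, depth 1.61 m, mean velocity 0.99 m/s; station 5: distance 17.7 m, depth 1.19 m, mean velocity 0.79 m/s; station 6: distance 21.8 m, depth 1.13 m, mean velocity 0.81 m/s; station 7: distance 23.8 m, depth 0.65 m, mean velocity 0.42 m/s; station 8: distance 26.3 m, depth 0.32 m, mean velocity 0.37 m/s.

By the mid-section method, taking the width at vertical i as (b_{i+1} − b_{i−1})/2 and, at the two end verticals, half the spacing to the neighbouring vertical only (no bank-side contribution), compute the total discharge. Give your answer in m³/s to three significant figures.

24.8 m³/s

w_1 = (5.6 − 0.0)/2 = 2.8 m; q_1 = 0.48 × 0.54 × 2.8 = 0.7258 m³/s
w_2 = (7.6 − 0.0)/2 = 3.8 m; q_2 = 0.68 × 1.19 × 3.8 = 3.075 m³/s
w_3 = (14.5 − 5.6)/2 = 4.45 m; q_3 = 0.75 × 1.79 × 4.45 = 5.974 m³/s
w_4 = (17.7 − 7.6)/2 = 5.05 m; q_4 = 0.99 × 1.61 × 5.05 = 8.049 m³/s
w_5 = (21.8 − 14.5)/2 = 3.65 m; q_5 = 0.79 × 1.19 × 3.65 = 3.431 m³/s
w_6 = (23.8 − 17.7)/2 = 3.05 m; q_6 = 0.81 × 1.13 × 3.05 = 2.792 m³/s
w_7 = (26.3 − 21.8)/2 = 2.25 m; q_7 = 0.42 × 0.65 × 2.25 = 0.6143 m³/s
w_8 = (26.3 − 23.8)/2 = 1.25 m; q_8 = 0.37 × 0.32 × 1.25 = 0.1480 m³/s
Q = Σ qᵢ = 24.81 m³/s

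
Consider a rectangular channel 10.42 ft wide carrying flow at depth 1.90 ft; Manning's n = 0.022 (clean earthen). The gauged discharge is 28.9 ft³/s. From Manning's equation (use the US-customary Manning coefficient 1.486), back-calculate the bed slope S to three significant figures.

0.000300

A = b·y = 10.42 × 1.90 = 19.80 ft²
P = b + 2y = 10.42 + 2×1.90 = 14.22 ft
R = A/P = 19.80/14.22 = 1.392 ft
S = (Q·n / (1.486·A·R^(2/3)))² = (28.9×0.022 / (1.486×19.80×1.247))² = 0.0003004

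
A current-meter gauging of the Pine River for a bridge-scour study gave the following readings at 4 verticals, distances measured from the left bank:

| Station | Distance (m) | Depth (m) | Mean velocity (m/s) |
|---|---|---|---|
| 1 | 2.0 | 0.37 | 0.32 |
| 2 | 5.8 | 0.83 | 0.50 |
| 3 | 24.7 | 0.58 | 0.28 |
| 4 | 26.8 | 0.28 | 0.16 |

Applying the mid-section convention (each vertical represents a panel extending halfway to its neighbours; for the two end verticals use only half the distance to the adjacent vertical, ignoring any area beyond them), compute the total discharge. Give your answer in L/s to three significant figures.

w_1 = (5.8 − 2.0)/2 = 1.9 m; q_1 = 0.32 × 0.37 × 1.9 = 0.2250 m³/s
w_2 = (24.7 − 2.0)/2 = 11.35 m; q_2 = 0.50 × 0.83 × 11.35 = 4.710 m³/s
w_3 = (26.8 − 5.8)/2 = 10.5 m; q_3 = 0.28 × 0.58 × 10.5 = 1.705 m³/s
w_4 = (26.8 − 24.7)/2 = 1.05 m; q_4 = 0.16 × 0.28 × 1.05 = 0.04704 m³/s
Q = Σ qᵢ = 6.687 m³/s
= 6.687 × 1000 = 6687 L/s

6690 L/s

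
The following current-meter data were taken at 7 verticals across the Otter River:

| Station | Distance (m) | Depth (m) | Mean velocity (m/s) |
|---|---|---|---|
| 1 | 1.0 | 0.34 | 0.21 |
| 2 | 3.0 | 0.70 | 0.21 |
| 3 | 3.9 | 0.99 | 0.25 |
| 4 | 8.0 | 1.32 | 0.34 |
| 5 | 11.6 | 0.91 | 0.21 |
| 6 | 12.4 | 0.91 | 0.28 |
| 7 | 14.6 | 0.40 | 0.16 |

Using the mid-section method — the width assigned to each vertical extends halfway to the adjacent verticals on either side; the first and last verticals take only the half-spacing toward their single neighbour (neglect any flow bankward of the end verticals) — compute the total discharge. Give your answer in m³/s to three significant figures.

3.50 m³/s

w_1 = (3.0 − 1.0)/2 = 1 m; q_1 = 0.21 × 0.34 × 1 = 0.07140 m³/s
w_2 = (3.9 − 1.0)/2 = 1.45 m; q_2 = 0.21 × 0.70 × 1.45 = 0.2132 m³/s
w_3 = (8.0 − 3.0)/2 = 2.5 m; q_3 = 0.25 × 0.99 × 2.5 = 0.6188 m³/s
w_4 = (11.6 − 3.9)/2 = 3.85 m; q_4 = 0.34 × 1.32 × 3.85 = 1.728 m³/s
w_5 = (12.4 − 8.0)/2 = 2.2 m; q_5 = 0.21 × 0.91 × 2.2 = 0.4204 m³/s
w_6 = (14.6 − 11.6)/2 = 1.5 m; q_6 = 0.28 × 0.91 × 1.5 = 0.3822 m³/s
w_7 = (14.6 − 12.4)/2 = 1.1 m; q_7 = 0.16 × 0.40 × 1.1 = 0.07040 m³/s
Q = Σ qᵢ = 3.504 m³/s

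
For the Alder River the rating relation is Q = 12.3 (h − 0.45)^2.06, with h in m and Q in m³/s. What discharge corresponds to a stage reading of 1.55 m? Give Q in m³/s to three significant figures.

15.0 m³/s

Q = 12.3 × (1.55 − 0.45)^2.06 = 12.3 × 1.1^2.06 = 14.97 m³/s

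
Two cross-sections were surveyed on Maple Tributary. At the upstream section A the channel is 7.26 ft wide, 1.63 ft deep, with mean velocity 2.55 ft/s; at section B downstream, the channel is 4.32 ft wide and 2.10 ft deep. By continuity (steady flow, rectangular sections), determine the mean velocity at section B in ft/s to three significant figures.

Q = A₁V₁ = (7.26×1.63) × 2.55 = 30.18 ft³/s
A₂ = 4.32 × 2.10 = 9.072 ft²
V₂ = Q/A₂ = 30.18/9.072 = 3.326 ft/s

3.33 ft/s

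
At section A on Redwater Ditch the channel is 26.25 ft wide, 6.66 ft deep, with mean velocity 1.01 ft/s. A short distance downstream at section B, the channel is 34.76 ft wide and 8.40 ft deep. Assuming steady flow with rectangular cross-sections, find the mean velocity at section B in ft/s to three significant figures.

Q = A₁V₁ = (26.25×6.66) × 1.01 = 176.6 ft³/s
A₂ = 34.76 × 8.40 = 292.0 ft²
V₂ = Q/A₂ = 176.6/292.0 = 0.6047 ft/s

0.605 ft/s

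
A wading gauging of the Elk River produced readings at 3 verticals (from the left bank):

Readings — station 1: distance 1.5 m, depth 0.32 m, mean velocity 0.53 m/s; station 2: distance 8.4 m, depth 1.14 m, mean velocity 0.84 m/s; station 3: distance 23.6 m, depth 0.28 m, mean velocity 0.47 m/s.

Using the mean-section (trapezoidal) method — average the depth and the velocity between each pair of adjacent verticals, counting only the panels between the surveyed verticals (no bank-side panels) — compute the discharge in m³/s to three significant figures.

Panel 1-2: Δb = 6.9 m, d̄ = (0.32+1.14)/2 = 0.73, v̄ = (0.53+0.84)/2 = 0.685 → q = 6.9×0.73×0.685 = 3.450 m³/s
Panel 2-3: Δb = 15.2 m, d̄ = (1.14+0.28)/2 = 0.71, v̄ = (0.84+0.47)/2 = 0.655 → q = 15.2×0.71×0.655 = 7.069 m³/s
Q = Σ q = 10.52 m³/s

10.5 m³/s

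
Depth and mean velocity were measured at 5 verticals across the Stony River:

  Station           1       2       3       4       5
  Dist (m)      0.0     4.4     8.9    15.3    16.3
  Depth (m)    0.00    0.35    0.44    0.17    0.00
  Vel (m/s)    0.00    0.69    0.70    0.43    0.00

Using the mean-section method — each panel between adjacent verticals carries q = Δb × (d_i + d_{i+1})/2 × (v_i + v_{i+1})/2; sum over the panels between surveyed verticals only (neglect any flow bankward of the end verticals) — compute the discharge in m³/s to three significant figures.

2.62 m³/s

Panel 1-2: Δb = 4.4 m, d̄ = (0.00+0.35)/2 = 0.175, v̄ = (0.00+0.69)/2 = 0.345 → q = 4.4×0.175×0.345 = 0.2657 m³/s
Panel 2-3: Δb = 4.5 m, d̄ = (0.35+0.44)/2 = 0.395, v̄ = (0.69+0.70)/2 = 0.695 → q = 4.5×0.395×0.695 = 1.235 m³/s
Panel 3-4: Δb = 6.4 m, d̄ = (0.44+0.17)/2 = 0.305, v̄ = (0.70+0.43)/2 = 0.565 → q = 6.4×0.305×0.565 = 1.103 m³/s
Panel 4-5: Δb = 1 m, d̄ = (0.17+0.00)/2 = 0.085, v̄ = (0.43+0.00)/2 = 0.215 → q = 1×0.085×0.215 = 0.01828 m³/s
Q = Σ q = 2.622 m³/s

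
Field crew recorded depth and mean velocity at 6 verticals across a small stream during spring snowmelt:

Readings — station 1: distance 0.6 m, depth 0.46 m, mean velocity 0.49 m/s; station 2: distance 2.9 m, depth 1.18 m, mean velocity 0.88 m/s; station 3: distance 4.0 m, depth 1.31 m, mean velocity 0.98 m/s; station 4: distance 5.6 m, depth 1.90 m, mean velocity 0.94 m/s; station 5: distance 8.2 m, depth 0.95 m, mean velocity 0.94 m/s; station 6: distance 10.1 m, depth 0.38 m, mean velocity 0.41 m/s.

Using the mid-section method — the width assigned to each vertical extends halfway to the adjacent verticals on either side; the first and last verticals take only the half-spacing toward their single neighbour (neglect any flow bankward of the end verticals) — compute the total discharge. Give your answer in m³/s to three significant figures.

9.67 m³/s

w_1 = (2.9 − 0.6)/2 = 1.15 m; q_1 = 0.49 × 0.46 × 1.15 = 0.2592 m³/s
w_2 = (4.0 − 0.6)/2 = 1.7 m; q_2 = 0.88 × 1.18 × 1.7 = 1.765 m³/s
w_3 = (5.6 − 2.9)/2 = 1.35 m; q_3 = 0.98 × 1.31 × 1.35 = 1.733 m³/s
w_4 = (8.2 − 4.0)/2 = 2.1 m; q_4 = 0.94 × 1.90 × 2.1 = 3.751 m³/s
w_5 = (10.1 − 5.6)/2 = 2.25 m; q_5 = 0.94 × 0.95 × 2.25 = 2.009 m³/s
w_6 = (10.1 − 8.2)/2 = 0.95 m; q_6 = 0.41 × 0.38 × 0.95 = 0.1480 m³/s
Q = Σ qᵢ = 9.665 m³/s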